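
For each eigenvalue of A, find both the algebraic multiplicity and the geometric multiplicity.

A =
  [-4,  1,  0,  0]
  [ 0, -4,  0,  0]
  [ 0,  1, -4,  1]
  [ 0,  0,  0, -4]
λ = -4: alg = 4, geom = 2

Step 1 — factor the characteristic polynomial to read off the algebraic multiplicities:
  χ_A(x) = (x + 4)^4

Step 2 — compute geometric multiplicities via the rank-nullity identity g(λ) = n − rank(A − λI):
  rank(A − (-4)·I) = 2, so dim ker(A − (-4)·I) = n − 2 = 2

Summary:
  λ = -4: algebraic multiplicity = 4, geometric multiplicity = 2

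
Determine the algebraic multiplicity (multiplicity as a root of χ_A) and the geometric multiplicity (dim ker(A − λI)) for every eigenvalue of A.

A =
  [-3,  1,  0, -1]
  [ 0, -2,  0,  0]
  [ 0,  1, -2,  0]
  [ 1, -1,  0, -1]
λ = -2: alg = 4, geom = 2

Step 1 — factor the characteristic polynomial to read off the algebraic multiplicities:
  χ_A(x) = (x + 2)^4

Step 2 — compute geometric multiplicities via the rank-nullity identity g(λ) = n − rank(A − λI):
  rank(A − (-2)·I) = 2, so dim ker(A − (-2)·I) = n − 2 = 2

Summary:
  λ = -2: algebraic multiplicity = 4, geometric multiplicity = 2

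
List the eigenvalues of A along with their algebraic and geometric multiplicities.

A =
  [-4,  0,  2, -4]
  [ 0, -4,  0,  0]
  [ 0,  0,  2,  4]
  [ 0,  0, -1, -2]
λ = -4: alg = 2, geom = 2; λ = 0: alg = 2, geom = 1

Step 1 — factor the characteristic polynomial to read off the algebraic multiplicities:
  χ_A(x) = x^2*(x + 4)^2

Step 2 — compute geometric multiplicities via the rank-nullity identity g(λ) = n − rank(A − λI):
  rank(A − (-4)·I) = 2, so dim ker(A − (-4)·I) = n − 2 = 2
  rank(A − (0)·I) = 3, so dim ker(A − (0)·I) = n − 3 = 1

Summary:
  λ = -4: algebraic multiplicity = 2, geometric multiplicity = 2
  λ = 0: algebraic multiplicity = 2, geometric multiplicity = 1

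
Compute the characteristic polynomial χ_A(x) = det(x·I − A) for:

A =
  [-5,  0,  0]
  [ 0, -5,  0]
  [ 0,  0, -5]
x^3 + 15*x^2 + 75*x + 125

Expanding det(x·I − A) (e.g. by cofactor expansion or by noting that A is similar to its Jordan form J, which has the same characteristic polynomial as A) gives
  χ_A(x) = x^3 + 15*x^2 + 75*x + 125
which factors as (x + 5)^3. The eigenvalues (with algebraic multiplicities) are λ = -5 with multiplicity 3.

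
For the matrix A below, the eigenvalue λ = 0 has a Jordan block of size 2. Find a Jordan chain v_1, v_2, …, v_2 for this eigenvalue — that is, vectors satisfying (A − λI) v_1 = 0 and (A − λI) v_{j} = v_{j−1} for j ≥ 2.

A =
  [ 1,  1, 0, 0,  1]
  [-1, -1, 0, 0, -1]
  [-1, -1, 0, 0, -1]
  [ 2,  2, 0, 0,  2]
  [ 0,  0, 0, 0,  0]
A Jordan chain for λ = 0 of length 2:
v_1 = (1, -1, -1, 2, 0)ᵀ
v_2 = (1, 0, 0, 0, 0)ᵀ

Let N = A − (0)·I. We want v_2 with N^2 v_2 = 0 but N^1 v_2 ≠ 0; then v_{j-1} := N · v_j for j = 2, …, 2.

Pick v_2 = (1, 0, 0, 0, 0)ᵀ.
Then v_1 = N · v_2 = (1, -1, -1, 2, 0)ᵀ.

Sanity check: (A − (0)·I) v_1 = (0, 0, 0, 0, 0)ᵀ = 0. ✓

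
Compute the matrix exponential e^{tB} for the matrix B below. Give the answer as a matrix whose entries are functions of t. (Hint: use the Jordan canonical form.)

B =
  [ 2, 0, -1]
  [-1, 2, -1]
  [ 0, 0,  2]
e^{tB} =
  [exp(2*t), 0, -t*exp(2*t)]
  [-t*exp(2*t), exp(2*t), t^2*exp(2*t)/2 - t*exp(2*t)]
  [0, 0, exp(2*t)]

Strategy: write B = P · J · P⁻¹ where J is a Jordan canonical form, so e^{tB} = P · e^{tJ} · P⁻¹, and e^{tJ} can be computed block-by-block.

B has Jordan form
J =
  [2, 1, 0]
  [0, 2, 1]
  [0, 0, 2]
(up to reordering of blocks).

Per-block formulas:
  For a 3×3 Jordan block J_3(2): exp(t · J_3(2)) = e^(2t)·(I + t·N + (t^2/2)·N^2), where N is the 3×3 nilpotent shift.

After assembling e^{tJ} and conjugating by P, we get:

e^{tB} =
  [exp(2*t), 0, -t*exp(2*t)]
  [-t*exp(2*t), exp(2*t), t^2*exp(2*t)/2 - t*exp(2*t)]
  [0, 0, exp(2*t)]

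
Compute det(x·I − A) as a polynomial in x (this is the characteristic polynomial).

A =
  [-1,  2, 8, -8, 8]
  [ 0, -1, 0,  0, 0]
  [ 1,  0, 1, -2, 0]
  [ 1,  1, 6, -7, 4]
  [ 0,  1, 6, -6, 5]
x^5 + 3*x^4 + 2*x^3 - 2*x^2 - 3*x - 1

Expanding det(x·I − A) (e.g. by cofactor expansion or by noting that A is similar to its Jordan form J, which has the same characteristic polynomial as A) gives
  χ_A(x) = x^5 + 3*x^4 + 2*x^3 - 2*x^2 - 3*x - 1
which factors as (x - 1)*(x + 1)^4. The eigenvalues (with algebraic multiplicities) are λ = -1 with multiplicity 4, λ = 1 with multiplicity 1.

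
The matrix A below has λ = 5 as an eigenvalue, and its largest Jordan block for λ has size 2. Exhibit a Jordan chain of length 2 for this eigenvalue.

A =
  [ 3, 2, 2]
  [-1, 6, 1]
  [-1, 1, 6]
A Jordan chain for λ = 5 of length 2:
v_1 = (-2, -1, -1)ᵀ
v_2 = (1, 0, 0)ᵀ

Let N = A − (5)·I. We want v_2 with N^2 v_2 = 0 but N^1 v_2 ≠ 0; then v_{j-1} := N · v_j for j = 2, …, 2.

Pick v_2 = (1, 0, 0)ᵀ.
Then v_1 = N · v_2 = (-2, -1, -1)ᵀ.

Sanity check: (A − (5)·I) v_1 = (0, 0, 0)ᵀ = 0. ✓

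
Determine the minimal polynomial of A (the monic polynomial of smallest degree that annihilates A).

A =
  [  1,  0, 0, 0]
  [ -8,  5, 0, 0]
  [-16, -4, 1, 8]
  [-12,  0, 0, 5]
x^2 - 6*x + 5

The characteristic polynomial is χ_A(x) = (x - 5)^2*(x - 1)^2, so the eigenvalues are known. The minimal polynomial is
  m_A(x) = Π_λ (x − λ)^{k_λ}
where k_λ is the size of the *largest* Jordan block for λ (equivalently, the smallest k with (A − λI)^k v = 0 for every generalised eigenvector v of λ).

  λ = 1: largest Jordan block has size 1, contributing (x − 1)
  λ = 5: largest Jordan block has size 1, contributing (x − 5)

So m_A(x) = (x - 5)*(x - 1) = x^2 - 6*x + 5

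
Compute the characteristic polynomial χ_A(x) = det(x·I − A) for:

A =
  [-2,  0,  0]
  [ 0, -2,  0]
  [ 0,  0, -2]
x^3 + 6*x^2 + 12*x + 8

Expanding det(x·I − A) (e.g. by cofactor expansion or by noting that A is similar to its Jordan form J, which has the same characteristic polynomial as A) gives
  χ_A(x) = x^3 + 6*x^2 + 12*x + 8
which factors as (x + 2)^3. The eigenvalues (with algebraic multiplicities) are λ = -2 with multiplicity 3.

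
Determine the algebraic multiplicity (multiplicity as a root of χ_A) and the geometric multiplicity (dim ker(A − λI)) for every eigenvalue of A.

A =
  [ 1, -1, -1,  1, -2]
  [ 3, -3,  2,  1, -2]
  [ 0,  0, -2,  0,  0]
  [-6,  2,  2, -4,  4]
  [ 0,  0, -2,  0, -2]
λ = -2: alg = 5, geom = 3

Step 1 — factor the characteristic polynomial to read off the algebraic multiplicities:
  χ_A(x) = (x + 2)^5

Step 2 — compute geometric multiplicities via the rank-nullity identity g(λ) = n − rank(A − λI):
  rank(A − (-2)·I) = 2, so dim ker(A − (-2)·I) = n − 2 = 3

Summary:
  λ = -2: algebraic multiplicity = 5, geometric multiplicity = 3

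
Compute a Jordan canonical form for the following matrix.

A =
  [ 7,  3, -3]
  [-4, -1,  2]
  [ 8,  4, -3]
J_2(1) ⊕ J_1(1)

The characteristic polynomial is
  det(x·I − A) = x^3 - 3*x^2 + 3*x - 1 = (x - 1)^3

Eigenvalues and multiplicities (the geometric multiplicity of λ is n − rank(A − λI), which equals the number of Jordan blocks for λ):
  λ = 1: algebraic multiplicity = 3, geometric multiplicity = 2

Determining the block sizes for each eigenvalue:
  λ = 1: 2 blocks summing to 3 forces exactly one block of size 2 and the rest size 1 → block sizes [2, 1]

Assembling the blocks gives a Jordan form
J =
  [1, 1, 0]
  [0, 1, 0]
  [0, 0, 1]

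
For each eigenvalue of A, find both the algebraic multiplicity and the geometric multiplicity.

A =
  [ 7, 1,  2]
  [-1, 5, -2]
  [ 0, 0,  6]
λ = 6: alg = 3, geom = 2

Step 1 — factor the characteristic polynomial to read off the algebraic multiplicities:
  χ_A(x) = (x - 6)^3

Step 2 — compute geometric multiplicities via the rank-nullity identity g(λ) = n − rank(A − λI):
  rank(A − (6)·I) = 1, so dim ker(A − (6)·I) = n − 1 = 2

Summary:
  λ = 6: algebraic multiplicity = 3, geometric multiplicity = 2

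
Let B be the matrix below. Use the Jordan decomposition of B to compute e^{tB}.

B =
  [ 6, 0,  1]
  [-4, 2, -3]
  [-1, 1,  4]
e^{tB} =
  [3*t^2*exp(4*t)/2 + 2*t*exp(4*t) + exp(4*t), t^2*exp(4*t)/2, t^2*exp(4*t) + t*exp(4*t)]
  [3*t^2*exp(4*t)/2 - 4*t*exp(4*t), t^2*exp(4*t)/2 - 2*t*exp(4*t) + exp(4*t), t^2*exp(4*t) - 3*t*exp(4*t)]
  [-3*t^2*exp(4*t) - t*exp(4*t), -t^2*exp(4*t) + t*exp(4*t), -2*t^2*exp(4*t) + exp(4*t)]

Strategy: write B = P · J · P⁻¹ where J is a Jordan canonical form, so e^{tB} = P · e^{tJ} · P⁻¹, and e^{tJ} can be computed block-by-block.

B has Jordan form
J =
  [4, 1, 0]
  [0, 4, 1]
  [0, 0, 4]
(up to reordering of blocks).

Per-block formulas:
  For a 3×3 Jordan block J_3(4): exp(t · J_3(4)) = e^(4t)·(I + t·N + (t^2/2)·N^2), where N is the 3×3 nilpotent shift.

After assembling e^{tJ} and conjugating by P, we get:

e^{tB} =
  [3*t^2*exp(4*t)/2 + 2*t*exp(4*t) + exp(4*t), t^2*exp(4*t)/2, t^2*exp(4*t) + t*exp(4*t)]
  [3*t^2*exp(4*t)/2 - 4*t*exp(4*t), t^2*exp(4*t)/2 - 2*t*exp(4*t) + exp(4*t), t^2*exp(4*t) - 3*t*exp(4*t)]
  [-3*t^2*exp(4*t) - t*exp(4*t), -t^2*exp(4*t) + t*exp(4*t), -2*t^2*exp(4*t) + exp(4*t)]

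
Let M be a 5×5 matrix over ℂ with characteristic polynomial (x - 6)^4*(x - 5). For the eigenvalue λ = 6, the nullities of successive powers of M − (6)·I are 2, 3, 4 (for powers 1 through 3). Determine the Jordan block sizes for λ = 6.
Block sizes for λ = 6: [3, 1]

From the dimensions of kernels of powers, the number of Jordan blocks of size at least j is d_j − d_{j−1} where d_j = dim ker(N^j) (with d_0 = 0). Computing the differences gives [2, 1, 1].
The number of blocks of size exactly k is (#blocks of size ≥ k) − (#blocks of size ≥ k + 1), so the partition is: 1 block(s) of size 1, 1 block(s) of size 3.
In nonincreasing order the block sizes are [3, 1].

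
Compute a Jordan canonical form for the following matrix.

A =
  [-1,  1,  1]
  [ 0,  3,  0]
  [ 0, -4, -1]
J_2(-1) ⊕ J_1(3)

The characteristic polynomial is
  det(x·I − A) = x^3 - x^2 - 5*x - 3 = (x - 3)*(x + 1)^2

Eigenvalues and multiplicities (the geometric multiplicity of λ is n − rank(A − λI), which equals the number of Jordan blocks for λ):
  λ = -1: algebraic multiplicity = 2, geometric multiplicity = 1
  λ = 3: algebraic multiplicity = 1, geometric multiplicity = 1

Determining the block sizes for each eigenvalue:
  λ = -1: one block (gm = 1), so the single block has size am = 2 → block sizes [2]
  λ = 3: one block (gm = 1), so the single block has size am = 1 → block sizes [1]

Assembling the blocks gives a Jordan form
J =
  [-1,  1, 0]
  [ 0, -1, 0]
  [ 0,  0, 3]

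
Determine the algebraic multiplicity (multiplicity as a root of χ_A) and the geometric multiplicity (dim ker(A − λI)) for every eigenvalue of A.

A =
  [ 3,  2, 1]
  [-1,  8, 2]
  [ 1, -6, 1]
λ = 4: alg = 3, geom = 1

Step 1 — factor the characteristic polynomial to read off the algebraic multiplicities:
  χ_A(x) = (x - 4)^3

Step 2 — compute geometric multiplicities via the rank-nullity identity g(λ) = n − rank(A − λI):
  rank(A − (4)·I) = 2, so dim ker(A − (4)·I) = n − 2 = 1

Summary:
  λ = 4: algebraic multiplicity = 3, geometric multiplicity = 1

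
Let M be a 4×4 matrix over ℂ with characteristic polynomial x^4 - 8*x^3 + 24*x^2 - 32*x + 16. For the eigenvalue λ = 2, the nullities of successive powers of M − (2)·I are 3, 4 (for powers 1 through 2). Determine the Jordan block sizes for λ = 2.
Block sizes for λ = 2: [2, 1, 1]

From the dimensions of kernels of powers, the number of Jordan blocks of size at least j is d_j − d_{j−1} where d_j = dim ker(N^j) (with d_0 = 0). Computing the differences gives [3, 1].
The number of blocks of size exactly k is (#blocks of size ≥ k) − (#blocks of size ≥ k + 1), so the partition is: 2 block(s) of size 1, 1 block(s) of size 2.
In nonincreasing order the block sizes are [2, 1, 1].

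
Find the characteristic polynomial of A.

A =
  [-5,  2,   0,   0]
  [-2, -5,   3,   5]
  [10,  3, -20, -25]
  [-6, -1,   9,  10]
x^4 + 20*x^3 + 150*x^2 + 500*x + 625

Expanding det(x·I − A) (e.g. by cofactor expansion or by noting that A is similar to its Jordan form J, which has the same characteristic polynomial as A) gives
  χ_A(x) = x^4 + 20*x^3 + 150*x^2 + 500*x + 625
which factors as (x + 5)^4. The eigenvalues (with algebraic multiplicities) are λ = -5 with multiplicity 4.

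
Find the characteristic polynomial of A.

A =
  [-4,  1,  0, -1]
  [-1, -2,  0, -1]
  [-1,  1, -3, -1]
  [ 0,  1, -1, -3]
x^4 + 12*x^3 + 54*x^2 + 108*x + 81

Expanding det(x·I − A) (e.g. by cofactor expansion or by noting that A is similar to its Jordan form J, which has the same characteristic polynomial as A) gives
  χ_A(x) = x^4 + 12*x^3 + 54*x^2 + 108*x + 81
which factors as (x + 3)^4. The eigenvalues (with algebraic multiplicities) are λ = -3 with multiplicity 4.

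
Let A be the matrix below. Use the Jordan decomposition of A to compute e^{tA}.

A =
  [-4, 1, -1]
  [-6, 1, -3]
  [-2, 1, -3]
e^{tA} =
  [-2*t*exp(-2*t) + exp(-2*t), t*exp(-2*t), -t*exp(-2*t)]
  [-6*t*exp(-2*t), 3*t*exp(-2*t) + exp(-2*t), -3*t*exp(-2*t)]
  [-2*t*exp(-2*t), t*exp(-2*t), -t*exp(-2*t) + exp(-2*t)]

Strategy: write A = P · J · P⁻¹ where J is a Jordan canonical form, so e^{tA} = P · e^{tJ} · P⁻¹, and e^{tJ} can be computed block-by-block.

A has Jordan form
J =
  [-2,  1,  0]
  [ 0, -2,  0]
  [ 0,  0, -2]
(up to reordering of blocks).

Per-block formulas:
  For a 1×1 block at λ = -2: exp(t · [-2]) = [e^(-2t)].
  For a 2×2 Jordan block J_2(-2): exp(t · J_2(-2)) = e^(-2t)·(I + t·N), where N is the 2×2 nilpotent shift.

After assembling e^{tJ} and conjugating by P, we get:

e^{tA} =
  [-2*t*exp(-2*t) + exp(-2*t), t*exp(-2*t), -t*exp(-2*t)]
  [-6*t*exp(-2*t), 3*t*exp(-2*t) + exp(-2*t), -3*t*exp(-2*t)]
  [-2*t*exp(-2*t), t*exp(-2*t), -t*exp(-2*t) + exp(-2*t)]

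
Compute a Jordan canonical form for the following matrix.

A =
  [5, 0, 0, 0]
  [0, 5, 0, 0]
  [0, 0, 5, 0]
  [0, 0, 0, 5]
J_1(5) ⊕ J_1(5) ⊕ J_1(5) ⊕ J_1(5)

The characteristic polynomial is
  det(x·I − A) = x^4 - 20*x^3 + 150*x^2 - 500*x + 625 = (x - 5)^4

Eigenvalues and multiplicities (the geometric multiplicity of λ is n − rank(A − λI), which equals the number of Jordan blocks for λ):
  λ = 5: algebraic multiplicity = 4, geometric multiplicity = 4

Determining the block sizes for each eigenvalue:
  λ = 5: gm = am = 4, so every block has size 1 → block sizes [1, 1, 1, 1]

Assembling the blocks gives a Jordan form
J =
  [5, 0, 0, 0]
  [0, 5, 0, 0]
  [0, 0, 5, 0]
  [0, 0, 0, 5]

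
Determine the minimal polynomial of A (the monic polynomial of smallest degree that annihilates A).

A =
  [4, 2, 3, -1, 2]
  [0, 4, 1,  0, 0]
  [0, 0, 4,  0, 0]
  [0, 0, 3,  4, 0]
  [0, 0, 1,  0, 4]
x^3 - 12*x^2 + 48*x - 64

The characteristic polynomial is χ_A(x) = (x - 4)^5, so the eigenvalues are known. The minimal polynomial is
  m_A(x) = Π_λ (x − λ)^{k_λ}
where k_λ is the size of the *largest* Jordan block for λ (equivalently, the smallest k with (A − λI)^k v = 0 for every generalised eigenvector v of λ).

  λ = 4: largest Jordan block has size 3, contributing (x − 4)^3

So m_A(x) = (x - 4)^3 = x^3 - 12*x^2 + 48*x - 64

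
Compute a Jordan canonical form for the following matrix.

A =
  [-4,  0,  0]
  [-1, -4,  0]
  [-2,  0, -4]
J_2(-4) ⊕ J_1(-4)

The characteristic polynomial is
  det(x·I − A) = x^3 + 12*x^2 + 48*x + 64 = (x + 4)^3

Eigenvalues and multiplicities (the geometric multiplicity of λ is n − rank(A − λI), which equals the number of Jordan blocks for λ):
  λ = -4: algebraic multiplicity = 3, geometric multiplicity = 2

Determining the block sizes for each eigenvalue:
  λ = -4: 2 blocks summing to 3 forces exactly one block of size 2 and the rest size 1 → block sizes [2, 1]

Assembling the blocks gives a Jordan form
J =
  [-4,  1,  0]
  [ 0, -4,  0]
  [ 0,  0, -4]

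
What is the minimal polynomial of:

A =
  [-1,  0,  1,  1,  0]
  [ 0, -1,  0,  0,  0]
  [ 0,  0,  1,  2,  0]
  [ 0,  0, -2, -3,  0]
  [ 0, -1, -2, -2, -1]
x^2 + 2*x + 1

The characteristic polynomial is χ_A(x) = (x + 1)^5, so the eigenvalues are known. The minimal polynomial is
  m_A(x) = Π_λ (x − λ)^{k_λ}
where k_λ is the size of the *largest* Jordan block for λ (equivalently, the smallest k with (A − λI)^k v = 0 for every generalised eigenvector v of λ).

  λ = -1: largest Jordan block has size 2, contributing (x + 1)^2

So m_A(x) = (x + 1)^2 = x^2 + 2*x + 1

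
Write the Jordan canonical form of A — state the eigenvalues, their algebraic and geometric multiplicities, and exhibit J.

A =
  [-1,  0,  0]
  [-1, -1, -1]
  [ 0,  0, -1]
J_2(-1) ⊕ J_1(-1)

The characteristic polynomial is
  det(x·I − A) = x^3 + 3*x^2 + 3*x + 1 = (x + 1)^3

Eigenvalues and multiplicities (the geometric multiplicity of λ is n − rank(A − λI), which equals the number of Jordan blocks for λ):
  λ = -1: algebraic multiplicity = 3, geometric multiplicity = 2

Determining the block sizes for each eigenvalue:
  λ = -1: 2 blocks summing to 3 forces exactly one block of size 2 and the rest size 1 → block sizes [2, 1]

Assembling the blocks gives a Jordan form
J =
  [-1,  1,  0]
  [ 0, -1,  0]
  [ 0,  0, -1]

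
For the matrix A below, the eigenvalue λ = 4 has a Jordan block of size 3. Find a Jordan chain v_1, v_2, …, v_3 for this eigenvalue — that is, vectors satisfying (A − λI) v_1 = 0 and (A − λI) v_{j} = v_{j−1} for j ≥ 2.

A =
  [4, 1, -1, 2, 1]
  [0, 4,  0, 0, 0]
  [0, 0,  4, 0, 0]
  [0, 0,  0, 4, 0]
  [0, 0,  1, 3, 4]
A Jordan chain for λ = 4 of length 3:
v_1 = (1, 0, 0, 0, 0)ᵀ
v_2 = (-1, 0, 0, 0, 1)ᵀ
v_3 = (0, 0, 1, 0, 0)ᵀ

Let N = A − (4)·I. We want v_3 with N^3 v_3 = 0 but N^2 v_3 ≠ 0; then v_{j-1} := N · v_j for j = 3, …, 2.

Pick v_3 = (0, 0, 1, 0, 0)ᵀ.
Then v_2 = N · v_3 = (-1, 0, 0, 0, 1)ᵀ.
Then v_1 = N · v_2 = (1, 0, 0, 0, 0)ᵀ.

Sanity check: (A − (4)·I) v_1 = (0, 0, 0, 0, 0)ᵀ = 0. ✓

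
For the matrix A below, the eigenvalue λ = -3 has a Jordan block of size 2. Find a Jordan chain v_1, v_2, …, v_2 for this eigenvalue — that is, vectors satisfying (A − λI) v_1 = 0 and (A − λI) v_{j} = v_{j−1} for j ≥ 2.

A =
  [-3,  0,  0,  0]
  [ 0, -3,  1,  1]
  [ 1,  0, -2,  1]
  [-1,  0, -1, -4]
A Jordan chain for λ = -3 of length 2:
v_1 = (0, 0, 1, -1)ᵀ
v_2 = (1, 0, 0, 0)ᵀ

Let N = A − (-3)·I. We want v_2 with N^2 v_2 = 0 but N^1 v_2 ≠ 0; then v_{j-1} := N · v_j for j = 2, …, 2.

Pick v_2 = (1, 0, 0, 0)ᵀ.
Then v_1 = N · v_2 = (0, 0, 1, -1)ᵀ.

Sanity check: (A − (-3)·I) v_1 = (0, 0, 0, 0)ᵀ = 0. ✓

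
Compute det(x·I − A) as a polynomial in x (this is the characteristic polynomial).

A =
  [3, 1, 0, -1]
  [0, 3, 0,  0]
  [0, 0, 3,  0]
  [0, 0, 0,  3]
x^4 - 12*x^3 + 54*x^2 - 108*x + 81

Expanding det(x·I − A) (e.g. by cofactor expansion or by noting that A is similar to its Jordan form J, which has the same characteristic polynomial as A) gives
  χ_A(x) = x^4 - 12*x^3 + 54*x^2 - 108*x + 81
which factors as (x - 3)^4. The eigenvalues (with algebraic multiplicities) are λ = 3 with multiplicity 4.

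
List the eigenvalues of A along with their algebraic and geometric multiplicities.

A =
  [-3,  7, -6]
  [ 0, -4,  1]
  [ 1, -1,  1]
λ = -2: alg = 3, geom = 1

Step 1 — factor the characteristic polynomial to read off the algebraic multiplicities:
  χ_A(x) = (x + 2)^3

Step 2 — compute geometric multiplicities via the rank-nullity identity g(λ) = n − rank(A − λI):
  rank(A − (-2)·I) = 2, so dim ker(A − (-2)·I) = n − 2 = 1

Summary:
  λ = -2: algebraic multiplicity = 3, geometric multiplicity = 1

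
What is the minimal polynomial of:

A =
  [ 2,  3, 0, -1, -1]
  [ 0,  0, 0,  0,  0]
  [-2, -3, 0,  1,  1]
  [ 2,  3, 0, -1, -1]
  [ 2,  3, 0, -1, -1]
x^2

The characteristic polynomial is χ_A(x) = x^5, so the eigenvalues are known. The minimal polynomial is
  m_A(x) = Π_λ (x − λ)^{k_λ}
where k_λ is the size of the *largest* Jordan block for λ (equivalently, the smallest k with (A − λI)^k v = 0 for every generalised eigenvector v of λ).

  λ = 0: largest Jordan block has size 2, contributing (x − 0)^2

So m_A(x) = x^2 = x^2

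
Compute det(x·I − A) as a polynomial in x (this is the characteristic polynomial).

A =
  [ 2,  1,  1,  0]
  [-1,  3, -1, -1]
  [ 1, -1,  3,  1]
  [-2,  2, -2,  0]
x^4 - 8*x^3 + 24*x^2 - 32*x + 16

Expanding det(x·I − A) (e.g. by cofactor expansion or by noting that A is similar to its Jordan form J, which has the same characteristic polynomial as A) gives
  χ_A(x) = x^4 - 8*x^3 + 24*x^2 - 32*x + 16
which factors as (x - 2)^4. The eigenvalues (with algebraic multiplicities) are λ = 2 with multiplicity 4.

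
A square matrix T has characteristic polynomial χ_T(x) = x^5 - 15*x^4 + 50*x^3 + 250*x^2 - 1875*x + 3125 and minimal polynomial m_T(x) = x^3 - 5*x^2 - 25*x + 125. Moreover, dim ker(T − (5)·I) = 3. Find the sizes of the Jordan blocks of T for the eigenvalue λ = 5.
Block sizes for λ = 5: [2, 1, 1]

Step 1 — from the characteristic polynomial, algebraic multiplicity of λ = 5 is 4. From dim ker(T − (5)·I) = 3, there are exactly 3 Jordan blocks for λ = 5.
Step 2 — from the minimal polynomial, the factor (x − 5)^2 tells us the largest block for λ = 5 has size 2.
Step 3 — with total size 4, 3 blocks, and largest block 2, the block sizes (in nonincreasing order) are [2, 1, 1].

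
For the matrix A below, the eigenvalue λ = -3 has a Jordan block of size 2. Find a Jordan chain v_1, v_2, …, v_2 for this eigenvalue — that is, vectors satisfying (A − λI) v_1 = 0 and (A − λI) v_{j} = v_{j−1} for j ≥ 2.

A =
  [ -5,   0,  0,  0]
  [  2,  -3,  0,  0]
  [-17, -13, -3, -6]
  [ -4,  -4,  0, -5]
A Jordan chain for λ = -3 of length 2:
v_1 = (0, 0, -1, 0)ᵀ
v_2 = (0, 1, 0, -2)ᵀ

Let N = A − (-3)·I. We want v_2 with N^2 v_2 = 0 but N^1 v_2 ≠ 0; then v_{j-1} := N · v_j for j = 2, …, 2.

Pick v_2 = (0, 1, 0, -2)ᵀ.
Then v_1 = N · v_2 = (0, 0, -1, 0)ᵀ.

Sanity check: (A − (-3)·I) v_1 = (0, 0, 0, 0)ᵀ = 0. ✓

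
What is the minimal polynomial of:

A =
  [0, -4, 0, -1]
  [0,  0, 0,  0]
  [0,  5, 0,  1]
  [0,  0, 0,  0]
x^2

The characteristic polynomial is χ_A(x) = x^4, so the eigenvalues are known. The minimal polynomial is
  m_A(x) = Π_λ (x − λ)^{k_λ}
where k_λ is the size of the *largest* Jordan block for λ (equivalently, the smallest k with (A − λI)^k v = 0 for every generalised eigenvector v of λ).

  λ = 0: largest Jordan block has size 2, contributing (x − 0)^2

So m_A(x) = x^2 = x^2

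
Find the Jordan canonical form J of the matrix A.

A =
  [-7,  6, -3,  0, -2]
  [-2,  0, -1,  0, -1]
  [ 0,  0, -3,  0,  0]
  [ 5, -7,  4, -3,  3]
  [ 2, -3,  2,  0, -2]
J_3(-3) ⊕ J_2(-3)

The characteristic polynomial is
  det(x·I − A) = x^5 + 15*x^4 + 90*x^3 + 270*x^2 + 405*x + 243 = (x + 3)^5

Eigenvalues and multiplicities (the geometric multiplicity of λ is n − rank(A − λI), which equals the number of Jordan blocks for λ):
  λ = -3: algebraic multiplicity = 5, geometric multiplicity = 2

Determining the block sizes for each eigenvalue:
  λ = -3: with am = 5 and gm = 2, the partition is not yet determined (e.g. several partitions of 5 into 2 parts exist). Let N = A − (-3)·I. Computing rank(N^1) = 3, rank(N^2) = 1, rank(N^3) = 0; the number of blocks of size ≥ j is rank(N^{j−1}) − rank(N^j), giving [2, 2, 1]. So we have 1 block(s) of size 3, 1 block(s) of size 2 → block sizes [3, 2]

Assembling the blocks gives a Jordan form
J =
  [-3,  1,  0,  0,  0]
  [ 0, -3,  1,  0,  0]
  [ 0,  0, -3,  0,  0]
  [ 0,  0,  0, -3,  1]
  [ 0,  0,  0,  0, -3]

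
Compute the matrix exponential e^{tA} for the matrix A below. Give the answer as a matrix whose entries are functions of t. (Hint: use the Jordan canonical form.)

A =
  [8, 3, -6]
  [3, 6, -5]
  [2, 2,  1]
e^{tA} =
  [3*t^2*exp(5*t) + 3*t*exp(5*t) + exp(5*t), 3*t*exp(5*t), -9*t^2*exp(5*t)/2 - 6*t*exp(5*t)]
  [t^2*exp(5*t) + 3*t*exp(5*t), t*exp(5*t) + exp(5*t), -3*t^2*exp(5*t)/2 - 5*t*exp(5*t)]
  [2*t^2*exp(5*t) + 2*t*exp(5*t), 2*t*exp(5*t), -3*t^2*exp(5*t) - 4*t*exp(5*t) + exp(5*t)]

Strategy: write A = P · J · P⁻¹ where J is a Jordan canonical form, so e^{tA} = P · e^{tJ} · P⁻¹, and e^{tJ} can be computed block-by-block.

A has Jordan form
J =
  [5, 1, 0]
  [0, 5, 1]
  [0, 0, 5]
(up to reordering of blocks).

Per-block formulas:
  For a 3×3 Jordan block J_3(5): exp(t · J_3(5)) = e^(5t)·(I + t·N + (t^2/2)·N^2), where N is the 3×3 nilpotent shift.

After assembling e^{tJ} and conjugating by P, we get:

e^{tA} =
  [3*t^2*exp(5*t) + 3*t*exp(5*t) + exp(5*t), 3*t*exp(5*t), -9*t^2*exp(5*t)/2 - 6*t*exp(5*t)]
  [t^2*exp(5*t) + 3*t*exp(5*t), t*exp(5*t) + exp(5*t), -3*t^2*exp(5*t)/2 - 5*t*exp(5*t)]
  [2*t^2*exp(5*t) + 2*t*exp(5*t), 2*t*exp(5*t), -3*t^2*exp(5*t) - 4*t*exp(5*t) + exp(5*t)]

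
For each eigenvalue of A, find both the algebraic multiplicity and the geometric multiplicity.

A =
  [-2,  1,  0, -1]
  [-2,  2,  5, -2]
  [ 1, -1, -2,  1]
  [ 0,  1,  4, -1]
λ = -1: alg = 3, geom = 1; λ = 0: alg = 1, geom = 1

Step 1 — factor the characteristic polynomial to read off the algebraic multiplicities:
  χ_A(x) = x*(x + 1)^3

Step 2 — compute geometric multiplicities via the rank-nullity identity g(λ) = n − rank(A − λI):
  rank(A − (-1)·I) = 3, so dim ker(A − (-1)·I) = n − 3 = 1
  rank(A − (0)·I) = 3, so dim ker(A − (0)·I) = n − 3 = 1

Summary:
  λ = -1: algebraic multiplicity = 3, geometric multiplicity = 1
  λ = 0: algebraic multiplicity = 1, geometric multiplicity = 1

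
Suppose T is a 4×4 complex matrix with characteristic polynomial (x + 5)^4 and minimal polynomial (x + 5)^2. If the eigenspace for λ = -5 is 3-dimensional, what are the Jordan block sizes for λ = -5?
Block sizes for λ = -5: [2, 1, 1]

Step 1 — from the characteristic polynomial, algebraic multiplicity of λ = -5 is 4. From dim ker(T − (-5)·I) = 3, there are exactly 3 Jordan blocks for λ = -5.
Step 2 — from the minimal polynomial, the factor (x + 5)^2 tells us the largest block for λ = -5 has size 2.
Step 3 — with total size 4, 3 blocks, and largest block 2, the block sizes (in nonincreasing order) are [2, 1, 1].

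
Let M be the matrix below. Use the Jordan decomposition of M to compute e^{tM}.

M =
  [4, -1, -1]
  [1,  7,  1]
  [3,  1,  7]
e^{tM} =
  [-2*t*exp(6*t) + exp(6*t), -t*exp(6*t), -t*exp(6*t)]
  [t^2*exp(6*t) + t*exp(6*t), t^2*exp(6*t)/2 + t*exp(6*t) + exp(6*t), t^2*exp(6*t)/2 + t*exp(6*t)]
  [-t^2*exp(6*t) + 3*t*exp(6*t), -t^2*exp(6*t)/2 + t*exp(6*t), -t^2*exp(6*t)/2 + t*exp(6*t) + exp(6*t)]

Strategy: write M = P · J · P⁻¹ where J is a Jordan canonical form, so e^{tM} = P · e^{tJ} · P⁻¹, and e^{tJ} can be computed block-by-block.

M has Jordan form
J =
  [6, 1, 0]
  [0, 6, 1]
  [0, 0, 6]
(up to reordering of blocks).

Per-block formulas:
  For a 3×3 Jordan block J_3(6): exp(t · J_3(6)) = e^(6t)·(I + t·N + (t^2/2)·N^2), where N is the 3×3 nilpotent shift.

After assembling e^{tJ} and conjugating by P, we get:

e^{tM} =
  [-2*t*exp(6*t) + exp(6*t), -t*exp(6*t), -t*exp(6*t)]
  [t^2*exp(6*t) + t*exp(6*t), t^2*exp(6*t)/2 + t*exp(6*t) + exp(6*t), t^2*exp(6*t)/2 + t*exp(6*t)]
  [-t^2*exp(6*t) + 3*t*exp(6*t), -t^2*exp(6*t)/2 + t*exp(6*t), -t^2*exp(6*t)/2 + t*exp(6*t) + exp(6*t)]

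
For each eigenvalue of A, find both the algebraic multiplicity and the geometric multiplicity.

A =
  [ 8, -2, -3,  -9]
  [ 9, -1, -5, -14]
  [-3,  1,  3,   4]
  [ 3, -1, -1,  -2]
λ = 2: alg = 4, geom = 2

Step 1 — factor the characteristic polynomial to read off the algebraic multiplicities:
  χ_A(x) = (x - 2)^4

Step 2 — compute geometric multiplicities via the rank-nullity identity g(λ) = n − rank(A − λI):
  rank(A − (2)·I) = 2, so dim ker(A − (2)·I) = n − 2 = 2

Summary:
  λ = 2: algebraic multiplicity = 4, geometric multiplicity = 2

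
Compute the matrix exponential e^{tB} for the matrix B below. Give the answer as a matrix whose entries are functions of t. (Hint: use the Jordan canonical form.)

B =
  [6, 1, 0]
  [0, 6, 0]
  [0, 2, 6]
e^{tB} =
  [exp(6*t), t*exp(6*t), 0]
  [0, exp(6*t), 0]
  [0, 2*t*exp(6*t), exp(6*t)]

Strategy: write B = P · J · P⁻¹ where J is a Jordan canonical form, so e^{tB} = P · e^{tJ} · P⁻¹, and e^{tJ} can be computed block-by-block.

B has Jordan form
J =
  [6, 1, 0]
  [0, 6, 0]
  [0, 0, 6]
(up to reordering of blocks).

Per-block formulas:
  For a 2×2 Jordan block J_2(6): exp(t · J_2(6)) = e^(6t)·(I + t·N), where N is the 2×2 nilpotent shift.
  For a 1×1 block at λ = 6: exp(t · [6]) = [e^(6t)].

After assembling e^{tJ} and conjugating by P, we get:

e^{tB} =
  [exp(6*t), t*exp(6*t), 0]
  [0, exp(6*t), 0]
  [0, 2*t*exp(6*t), exp(6*t)]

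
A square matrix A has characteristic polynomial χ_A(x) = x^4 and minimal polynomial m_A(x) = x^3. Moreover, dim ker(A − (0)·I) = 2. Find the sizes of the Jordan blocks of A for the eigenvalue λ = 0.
Block sizes for λ = 0: [3, 1]

Step 1 — from the characteristic polynomial, algebraic multiplicity of λ = 0 is 4. From dim ker(A − (0)·I) = 2, there are exactly 2 Jordan blocks for λ = 0.
Step 2 — from the minimal polynomial, the factor (x − 0)^3 tells us the largest block for λ = 0 has size 3.
Step 3 — with total size 4, 2 blocks, and largest block 3, the block sizes (in nonincreasing order) are [3, 1].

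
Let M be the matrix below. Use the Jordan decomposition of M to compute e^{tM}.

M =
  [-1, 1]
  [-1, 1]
e^{tM} =
  [1 - t, t]
  [-t, t + 1]

Strategy: write M = P · J · P⁻¹ where J is a Jordan canonical form, so e^{tM} = P · e^{tJ} · P⁻¹, and e^{tJ} can be computed block-by-block.

M has Jordan form
J =
  [0, 1]
  [0, 0]
(up to reordering of blocks).

Per-block formulas:
  For a 2×2 Jordan block J_2(0): exp(t · J_2(0)) = e^(0t)·(I + t·N), where N is the 2×2 nilpotent shift.

After assembling e^{tJ} and conjugating by P, we get:

e^{tM} =
  [1 - t, t]
  [-t, t + 1]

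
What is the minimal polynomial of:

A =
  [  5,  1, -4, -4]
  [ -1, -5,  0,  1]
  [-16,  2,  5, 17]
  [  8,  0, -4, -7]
x^4 + 2*x^3 - 23*x^2 - 24*x + 144

The characteristic polynomial is χ_A(x) = (x - 3)^2*(x + 4)^2, so the eigenvalues are known. The minimal polynomial is
  m_A(x) = Π_λ (x − λ)^{k_λ}
where k_λ is the size of the *largest* Jordan block for λ (equivalently, the smallest k with (A − λI)^k v = 0 for every generalised eigenvector v of λ).

  λ = -4: largest Jordan block has size 2, contributing (x + 4)^2
  λ = 3: largest Jordan block has size 2, contributing (x − 3)^2

So m_A(x) = (x - 3)^2*(x + 4)^2 = x^4 + 2*x^3 - 23*x^2 - 24*x + 144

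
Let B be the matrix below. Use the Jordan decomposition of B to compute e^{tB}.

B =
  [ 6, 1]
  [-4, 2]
e^{tB} =
  [2*t*exp(4*t) + exp(4*t), t*exp(4*t)]
  [-4*t*exp(4*t), -2*t*exp(4*t) + exp(4*t)]

Strategy: write B = P · J · P⁻¹ where J is a Jordan canonical form, so e^{tB} = P · e^{tJ} · P⁻¹, and e^{tJ} can be computed block-by-block.

B has Jordan form
J =
  [4, 1]
  [0, 4]
(up to reordering of blocks).

Per-block formulas:
  For a 2×2 Jordan block J_2(4): exp(t · J_2(4)) = e^(4t)·(I + t·N), where N is the 2×2 nilpotent shift.

After assembling e^{tJ} and conjugating by P, we get:

e^{tB} =
  [2*t*exp(4*t) + exp(4*t), t*exp(4*t)]
  [-4*t*exp(4*t), -2*t*exp(4*t) + exp(4*t)]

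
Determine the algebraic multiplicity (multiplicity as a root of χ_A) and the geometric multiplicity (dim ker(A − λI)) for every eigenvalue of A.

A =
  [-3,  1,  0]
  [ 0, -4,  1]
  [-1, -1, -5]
λ = -4: alg = 3, geom = 1

Step 1 — factor the characteristic polynomial to read off the algebraic multiplicities:
  χ_A(x) = (x + 4)^3

Step 2 — compute geometric multiplicities via the rank-nullity identity g(λ) = n − rank(A − λI):
  rank(A − (-4)·I) = 2, so dim ker(A − (-4)·I) = n − 2 = 1

Summary:
  λ = -4: algebraic multiplicity = 3, geometric multiplicity = 1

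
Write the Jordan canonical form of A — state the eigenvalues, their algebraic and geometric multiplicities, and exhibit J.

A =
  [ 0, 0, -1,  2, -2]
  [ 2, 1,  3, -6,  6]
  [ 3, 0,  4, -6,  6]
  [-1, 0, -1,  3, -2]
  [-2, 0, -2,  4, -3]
J_3(1) ⊕ J_1(1) ⊕ J_1(1)

The characteristic polynomial is
  det(x·I − A) = x^5 - 5*x^4 + 10*x^3 - 10*x^2 + 5*x - 1 = (x - 1)^5

Eigenvalues and multiplicities (the geometric multiplicity of λ is n − rank(A − λI), which equals the number of Jordan blocks for λ):
  λ = 1: algebraic multiplicity = 5, geometric multiplicity = 3

Determining the block sizes for each eigenvalue:
  λ = 1: with am = 5 and gm = 3, the partition is not yet determined (e.g. several partitions of 5 into 3 parts exist). Let N = A − (1)·I. Computing rank(N^1) = 2, rank(N^2) = 1, rank(N^3) = 0; the number of blocks of size ≥ j is rank(N^{j−1}) − rank(N^j), giving [3, 1, 1]. So we have 1 block(s) of size 3, 2 block(s) of size 1 → block sizes [3, 1, 1]

Assembling the blocks gives a Jordan form
J =
  [1, 1, 0, 0, 0]
  [0, 1, 1, 0, 0]
  [0, 0, 1, 0, 0]
  [0, 0, 0, 1, 0]
  [0, 0, 0, 0, 1]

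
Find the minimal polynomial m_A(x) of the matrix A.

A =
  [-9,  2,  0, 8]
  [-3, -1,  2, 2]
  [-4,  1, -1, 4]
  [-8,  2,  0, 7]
x^3 + 3*x^2 + 3*x + 1

The characteristic polynomial is χ_A(x) = (x + 1)^4, so the eigenvalues are known. The minimal polynomial is
  m_A(x) = Π_λ (x − λ)^{k_λ}
where k_λ is the size of the *largest* Jordan block for λ (equivalently, the smallest k with (A − λI)^k v = 0 for every generalised eigenvector v of λ).

  λ = -1: largest Jordan block has size 3, contributing (x + 1)^3

So m_A(x) = (x + 1)^3 = x^3 + 3*x^2 + 3*x + 1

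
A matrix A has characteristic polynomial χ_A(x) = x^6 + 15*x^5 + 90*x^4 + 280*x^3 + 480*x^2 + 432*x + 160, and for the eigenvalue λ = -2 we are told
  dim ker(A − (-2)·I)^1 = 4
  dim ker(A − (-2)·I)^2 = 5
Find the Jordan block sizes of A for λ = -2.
Block sizes for λ = -2: [2, 1, 1, 1]

From the dimensions of kernels of powers, the number of Jordan blocks of size at least j is d_j − d_{j−1} where d_j = dim ker(N^j) (with d_0 = 0). Computing the differences gives [4, 1].
The number of blocks of size exactly k is (#blocks of size ≥ k) − (#blocks of size ≥ k + 1), so the partition is: 3 block(s) of size 1, 1 block(s) of size 2.
In nonincreasing order the block sizes are [2, 1, 1, 1].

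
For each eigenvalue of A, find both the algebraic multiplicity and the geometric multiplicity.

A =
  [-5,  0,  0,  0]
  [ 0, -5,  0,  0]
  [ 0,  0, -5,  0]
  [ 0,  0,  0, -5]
λ = -5: alg = 4, geom = 4

Step 1 — factor the characteristic polynomial to read off the algebraic multiplicities:
  χ_A(x) = (x + 5)^4

Step 2 — compute geometric multiplicities via the rank-nullity identity g(λ) = n − rank(A − λI):
  rank(A − (-5)·I) = 0, so dim ker(A − (-5)·I) = n − 0 = 4

Summary:
  λ = -5: algebraic multiplicity = 4, geometric multiplicity = 4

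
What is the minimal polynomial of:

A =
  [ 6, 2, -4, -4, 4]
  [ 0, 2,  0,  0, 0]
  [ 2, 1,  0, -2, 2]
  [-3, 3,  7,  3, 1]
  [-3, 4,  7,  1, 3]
x^4 - 12*x^3 + 52*x^2 - 96*x + 64

The characteristic polynomial is χ_A(x) = (x - 4)^2*(x - 2)^3, so the eigenvalues are known. The minimal polynomial is
  m_A(x) = Π_λ (x − λ)^{k_λ}
where k_λ is the size of the *largest* Jordan block for λ (equivalently, the smallest k with (A − λI)^k v = 0 for every generalised eigenvector v of λ).

  λ = 2: largest Jordan block has size 2, contributing (x − 2)^2
  λ = 4: largest Jordan block has size 2, contributing (x − 4)^2

So m_A(x) = (x - 4)^2*(x - 2)^2 = x^4 - 12*x^3 + 52*x^2 - 96*x + 64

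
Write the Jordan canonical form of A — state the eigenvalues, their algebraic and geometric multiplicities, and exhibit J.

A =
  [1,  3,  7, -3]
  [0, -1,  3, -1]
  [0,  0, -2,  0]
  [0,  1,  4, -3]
J_3(-2) ⊕ J_1(1)

The characteristic polynomial is
  det(x·I − A) = x^4 + 5*x^3 + 6*x^2 - 4*x - 8 = (x - 1)*(x + 2)^3

Eigenvalues and multiplicities (the geometric multiplicity of λ is n − rank(A − λI), which equals the number of Jordan blocks for λ):
  λ = -2: algebraic multiplicity = 3, geometric multiplicity = 1
  λ = 1: algebraic multiplicity = 1, geometric multiplicity = 1

Determining the block sizes for each eigenvalue:
  λ = -2: one block (gm = 1), so the single block has size am = 3 → block sizes [3]
  λ = 1: one block (gm = 1), so the single block has size am = 1 → block sizes [1]

Assembling the blocks gives a Jordan form
J =
  [-2,  1,  0, 0]
  [ 0, -2,  1, 0]
  [ 0,  0, -2, 0]
  [ 0,  0,  0, 1]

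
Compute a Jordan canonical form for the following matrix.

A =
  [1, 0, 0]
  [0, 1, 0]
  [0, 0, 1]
J_1(1) ⊕ J_1(1) ⊕ J_1(1)

The characteristic polynomial is
  det(x·I − A) = x^3 - 3*x^2 + 3*x - 1 = (x - 1)^3

Eigenvalues and multiplicities (the geometric multiplicity of λ is n − rank(A − λI), which equals the number of Jordan blocks for λ):
  λ = 1: algebraic multiplicity = 3, geometric multiplicity = 3

Determining the block sizes for each eigenvalue:
  λ = 1: gm = am = 3, so every block has size 1 → block sizes [1, 1, 1]

Assembling the blocks gives a Jordan form
J =
  [1, 0, 0]
  [0, 1, 0]
  [0, 0, 1]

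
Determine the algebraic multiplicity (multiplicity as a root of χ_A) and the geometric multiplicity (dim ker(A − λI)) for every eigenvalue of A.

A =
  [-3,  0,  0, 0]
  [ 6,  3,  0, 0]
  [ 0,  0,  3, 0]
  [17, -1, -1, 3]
λ = -3: alg = 1, geom = 1; λ = 3: alg = 3, geom = 2

Step 1 — factor the characteristic polynomial to read off the algebraic multiplicities:
  χ_A(x) = (x - 3)^3*(x + 3)

Step 2 — compute geometric multiplicities via the rank-nullity identity g(λ) = n − rank(A − λI):
  rank(A − (-3)·I) = 3, so dim ker(A − (-3)·I) = n − 3 = 1
  rank(A − (3)·I) = 2, so dim ker(A − (3)·I) = n − 2 = 2

Summary:
  λ = -3: algebraic multiplicity = 1, geometric multiplicity = 1
  λ = 3: algebraic multiplicity = 3, geometric multiplicity = 2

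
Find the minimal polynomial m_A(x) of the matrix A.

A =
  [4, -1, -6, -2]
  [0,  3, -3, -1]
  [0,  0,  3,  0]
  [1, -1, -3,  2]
x^3 - 9*x^2 + 27*x - 27

The characteristic polynomial is χ_A(x) = (x - 3)^4, so the eigenvalues are known. The minimal polynomial is
  m_A(x) = Π_λ (x − λ)^{k_λ}
where k_λ is the size of the *largest* Jordan block for λ (equivalently, the smallest k with (A − λI)^k v = 0 for every generalised eigenvector v of λ).

  λ = 3: largest Jordan block has size 3, contributing (x − 3)^3

So m_A(x) = (x - 3)^3 = x^3 - 9*x^2 + 27*x - 27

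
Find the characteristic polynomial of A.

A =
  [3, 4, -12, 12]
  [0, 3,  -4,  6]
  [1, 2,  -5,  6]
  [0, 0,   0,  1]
x^4 - 2*x^3 + 2*x - 1

Expanding det(x·I − A) (e.g. by cofactor expansion or by noting that A is similar to its Jordan form J, which has the same characteristic polynomial as A) gives
  χ_A(x) = x^4 - 2*x^3 + 2*x - 1
which factors as (x - 1)^3*(x + 1). The eigenvalues (with algebraic multiplicities) are λ = -1 with multiplicity 1, λ = 1 with multiplicity 3.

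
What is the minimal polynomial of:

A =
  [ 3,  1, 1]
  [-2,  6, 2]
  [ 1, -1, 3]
x^2 - 8*x + 16

The characteristic polynomial is χ_A(x) = (x - 4)^3, so the eigenvalues are known. The minimal polynomial is
  m_A(x) = Π_λ (x − λ)^{k_λ}
where k_λ is the size of the *largest* Jordan block for λ (equivalently, the smallest k with (A − λI)^k v = 0 for every generalised eigenvector v of λ).

  λ = 4: largest Jordan block has size 2, contributing (x − 4)^2

So m_A(x) = (x - 4)^2 = x^2 - 8*x + 16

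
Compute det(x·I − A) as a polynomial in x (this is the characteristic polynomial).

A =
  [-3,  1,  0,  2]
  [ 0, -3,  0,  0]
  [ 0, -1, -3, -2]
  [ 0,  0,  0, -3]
x^4 + 12*x^3 + 54*x^2 + 108*x + 81

Expanding det(x·I − A) (e.g. by cofactor expansion or by noting that A is similar to its Jordan form J, which has the same characteristic polynomial as A) gives
  χ_A(x) = x^4 + 12*x^3 + 54*x^2 + 108*x + 81
which factors as (x + 3)^4. The eigenvalues (with algebraic multiplicities) are λ = -3 with multiplicity 4.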